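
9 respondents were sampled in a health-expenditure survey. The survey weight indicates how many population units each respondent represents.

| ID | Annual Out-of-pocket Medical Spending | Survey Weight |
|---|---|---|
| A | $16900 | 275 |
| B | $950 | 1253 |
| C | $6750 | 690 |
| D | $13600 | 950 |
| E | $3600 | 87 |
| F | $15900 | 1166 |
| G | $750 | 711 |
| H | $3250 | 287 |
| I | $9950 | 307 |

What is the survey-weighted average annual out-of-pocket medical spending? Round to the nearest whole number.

Weighted sum = 16900×275 + 950×1253 + 6750×690 + 13600×950 + 3600×87 + 15900×1166 + 750×711 + 3250×287 + 9950×307
  = 4647500 + 1190350 + 4657500 + 12920000 + 313200 + 18539400 + 533250 + 932750 + 3054650 = 46788600
Sum of weights = 275 + 1253 + 690 + 950 + 87 + 1166 + 711 + 287 + 307 = 5726
Weighted mean = 46788600 / 5726 = 8171.2539

8171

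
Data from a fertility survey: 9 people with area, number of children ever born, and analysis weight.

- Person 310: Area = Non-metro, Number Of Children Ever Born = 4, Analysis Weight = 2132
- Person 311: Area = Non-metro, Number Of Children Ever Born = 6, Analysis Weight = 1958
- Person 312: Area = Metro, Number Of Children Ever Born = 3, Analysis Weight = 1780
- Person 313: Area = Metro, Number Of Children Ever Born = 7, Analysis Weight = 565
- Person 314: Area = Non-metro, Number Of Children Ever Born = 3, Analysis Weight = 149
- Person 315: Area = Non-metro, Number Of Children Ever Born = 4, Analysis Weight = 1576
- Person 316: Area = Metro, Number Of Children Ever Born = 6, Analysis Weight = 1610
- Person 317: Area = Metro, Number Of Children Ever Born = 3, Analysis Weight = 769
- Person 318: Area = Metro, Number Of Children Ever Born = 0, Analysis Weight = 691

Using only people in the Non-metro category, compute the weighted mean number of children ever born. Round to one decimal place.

4.6

Non-metro rows: 310, 311, 314, 315
Weighted sum = 4×2132 + 6×1958 + 3×149 + 4×1576
  = 8528 + 11748 + 447 + 6304 = 27027
Sum of weights = 2132 + 1958 + 149 + 1576 = 5815
Weighted mean = 27027 / 5815 = 4.6478074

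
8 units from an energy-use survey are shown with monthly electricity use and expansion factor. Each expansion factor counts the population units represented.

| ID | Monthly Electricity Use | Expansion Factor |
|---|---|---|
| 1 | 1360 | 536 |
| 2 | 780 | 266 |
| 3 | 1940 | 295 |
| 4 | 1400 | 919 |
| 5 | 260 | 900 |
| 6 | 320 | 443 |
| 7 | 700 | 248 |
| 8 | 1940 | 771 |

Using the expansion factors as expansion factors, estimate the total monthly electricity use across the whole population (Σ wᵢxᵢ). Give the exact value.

4840440

Weighted total = 1360×536 + 780×266 + 1940×295 + 1400×919 + 260×900 + 320×443 + 700×248 + 1940×771
  = 728960 + 207480 + 572300 + 1286600 + 234000 + 141760 + 173600 + 1495740 = 4840440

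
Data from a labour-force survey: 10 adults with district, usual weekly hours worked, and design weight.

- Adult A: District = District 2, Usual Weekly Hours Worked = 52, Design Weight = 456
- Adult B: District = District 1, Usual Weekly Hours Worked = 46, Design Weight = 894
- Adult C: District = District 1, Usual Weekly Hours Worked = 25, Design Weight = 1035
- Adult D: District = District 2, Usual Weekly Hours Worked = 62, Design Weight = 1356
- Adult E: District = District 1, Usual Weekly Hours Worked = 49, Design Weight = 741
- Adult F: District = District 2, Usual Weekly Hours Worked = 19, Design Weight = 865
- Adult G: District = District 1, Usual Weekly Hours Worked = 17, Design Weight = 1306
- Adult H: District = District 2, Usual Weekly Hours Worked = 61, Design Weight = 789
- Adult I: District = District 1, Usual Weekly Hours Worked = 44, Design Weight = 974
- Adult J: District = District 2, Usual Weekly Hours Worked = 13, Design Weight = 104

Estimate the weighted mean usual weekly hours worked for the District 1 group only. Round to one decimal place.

District 1 rows: B, C, E, G, I
Weighted sum = 46×894 + 25×1035 + 49×741 + 17×1306 + 44×974
  = 168366
Sum of weights = 894 + 1035 + 741 + 1306 + 974 = 4950
Weighted mean = 168366 / 4950 = 34.013333

34.0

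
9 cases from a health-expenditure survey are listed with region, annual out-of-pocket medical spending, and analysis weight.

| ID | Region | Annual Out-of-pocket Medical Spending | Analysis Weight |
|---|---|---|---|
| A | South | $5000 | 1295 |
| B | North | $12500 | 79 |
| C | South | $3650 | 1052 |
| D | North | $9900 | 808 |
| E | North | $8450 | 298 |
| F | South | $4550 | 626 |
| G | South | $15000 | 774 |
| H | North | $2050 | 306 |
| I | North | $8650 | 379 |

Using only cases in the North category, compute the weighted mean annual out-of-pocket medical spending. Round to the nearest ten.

North rows: B, D, E, H, I
Weighted sum = 12500×79 + 9900×808 + 8450×298 + 2050×306 + 8650×379
  = 987500 + 7999200 + 2518100 + 627300 + 3278350 = 15410450
Sum of weights = 79 + 808 + 298 + 306 + 379 = 1870
Weighted mean = 15410450 / 1870 = 8240.8824

8240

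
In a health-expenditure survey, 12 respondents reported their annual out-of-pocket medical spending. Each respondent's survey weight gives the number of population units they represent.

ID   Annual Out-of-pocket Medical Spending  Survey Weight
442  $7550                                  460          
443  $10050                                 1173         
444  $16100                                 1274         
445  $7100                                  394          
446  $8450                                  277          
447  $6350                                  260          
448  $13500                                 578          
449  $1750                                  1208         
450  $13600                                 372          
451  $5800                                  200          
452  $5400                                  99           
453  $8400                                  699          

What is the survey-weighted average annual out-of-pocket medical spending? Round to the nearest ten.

9310

Weighted sum = 7550×460 + 10050×1173 + 16100×1274 + 7100×394 + 8450×277 + 6350×260 + 13500×578 + 1750×1208 + 13600×372 + 5800×200 + 5400×99 + 8400×699
  = 3473000 + 11788650 + 20511400 + 2797400 + 2340650 + 1651000 + 7803000 + 2114000 + 5059200 + 1160000 + 534600 + 5871600 = 65104500
Sum of weights = 460 + 1173 + 1274 + 394 + 277 + 260 + 578 + 1208 + 372 + 200 + 99 + 699 = 6994
Weighted mean = 65104500 / 6994 = 9308.6217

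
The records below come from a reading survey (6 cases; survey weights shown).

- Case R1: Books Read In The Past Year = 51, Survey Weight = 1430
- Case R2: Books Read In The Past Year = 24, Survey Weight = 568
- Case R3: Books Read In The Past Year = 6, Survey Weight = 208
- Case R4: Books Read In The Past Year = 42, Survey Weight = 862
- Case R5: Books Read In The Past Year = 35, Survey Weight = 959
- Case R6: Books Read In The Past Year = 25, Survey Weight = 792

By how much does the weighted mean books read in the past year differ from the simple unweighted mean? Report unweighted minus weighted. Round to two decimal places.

-6.31

Unweighted sum = 51 + 24 + 6 + 42 + 35 + 25 = 183
Unweighted mean = 183 / 6 = 30.5
Weighted sum = 51×1430 + 24×568 + 6×208 + 42×862 + 35×959 + 25×792
  = 72930 + 13632 + 1248 + 36204 + 33565 + 19800 = 177379
Sum of weights = 1430 + 568 + 208 + 862 + 959 + 792 = 4819
Weighted mean = 177379 / 4819 = 36.808259
Difference (unweighted minus weighted) = -6.308259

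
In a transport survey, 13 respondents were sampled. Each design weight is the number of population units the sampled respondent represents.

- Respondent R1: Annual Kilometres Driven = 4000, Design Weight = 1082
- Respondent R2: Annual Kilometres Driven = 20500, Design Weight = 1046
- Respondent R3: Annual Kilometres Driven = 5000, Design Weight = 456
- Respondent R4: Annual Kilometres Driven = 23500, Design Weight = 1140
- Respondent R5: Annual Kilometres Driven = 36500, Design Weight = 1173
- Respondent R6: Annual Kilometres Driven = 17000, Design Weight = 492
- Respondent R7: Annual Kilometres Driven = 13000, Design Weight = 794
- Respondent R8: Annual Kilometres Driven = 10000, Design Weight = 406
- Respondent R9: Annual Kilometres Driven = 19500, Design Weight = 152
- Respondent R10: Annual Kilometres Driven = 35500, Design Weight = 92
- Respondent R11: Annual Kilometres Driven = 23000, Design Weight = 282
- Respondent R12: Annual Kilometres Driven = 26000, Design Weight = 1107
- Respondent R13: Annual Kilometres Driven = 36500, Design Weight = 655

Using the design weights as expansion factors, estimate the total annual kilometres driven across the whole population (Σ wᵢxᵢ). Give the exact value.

185807000

Weighted total = 185807000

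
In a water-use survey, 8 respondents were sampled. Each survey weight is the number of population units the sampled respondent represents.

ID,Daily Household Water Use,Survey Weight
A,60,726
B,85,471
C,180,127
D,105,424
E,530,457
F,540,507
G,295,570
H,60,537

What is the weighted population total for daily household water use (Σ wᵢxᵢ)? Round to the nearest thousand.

867000

Weighted total = 60×726 + 85×471 + 180×127 + 105×424 + 530×457 + 540×507 + 295×570 + 60×537
  = 867335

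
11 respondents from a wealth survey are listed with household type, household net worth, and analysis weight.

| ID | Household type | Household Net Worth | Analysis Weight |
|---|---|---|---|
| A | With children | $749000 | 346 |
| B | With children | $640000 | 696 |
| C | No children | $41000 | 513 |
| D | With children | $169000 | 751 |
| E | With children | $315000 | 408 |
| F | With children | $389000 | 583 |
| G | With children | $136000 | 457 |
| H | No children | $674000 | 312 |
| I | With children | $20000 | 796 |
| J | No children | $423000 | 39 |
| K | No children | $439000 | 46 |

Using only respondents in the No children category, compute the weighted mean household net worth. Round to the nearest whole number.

No children rows: C, H, J, K
Weighted sum = 41000×513 + 674000×312 + 423000×39 + 439000×46
  = 268012000
Sum of weights = 910
Weighted mean = 268012000 / 910 = 294518.68

294519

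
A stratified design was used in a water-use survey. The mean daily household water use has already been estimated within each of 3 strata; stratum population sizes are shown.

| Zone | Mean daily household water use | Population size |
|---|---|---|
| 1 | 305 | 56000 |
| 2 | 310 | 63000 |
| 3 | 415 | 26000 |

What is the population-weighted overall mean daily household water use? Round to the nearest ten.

330

Σ Nₕ·x̄ₕ = 305×56000 + 310×63000 + 415×26000
  = 17080000 + 19530000 + 10790000 = 47400000
Σ Nₕ = 56000 + 63000 + 26000 = 145000
Overall mean = 47400000 / 145000 = 326.89655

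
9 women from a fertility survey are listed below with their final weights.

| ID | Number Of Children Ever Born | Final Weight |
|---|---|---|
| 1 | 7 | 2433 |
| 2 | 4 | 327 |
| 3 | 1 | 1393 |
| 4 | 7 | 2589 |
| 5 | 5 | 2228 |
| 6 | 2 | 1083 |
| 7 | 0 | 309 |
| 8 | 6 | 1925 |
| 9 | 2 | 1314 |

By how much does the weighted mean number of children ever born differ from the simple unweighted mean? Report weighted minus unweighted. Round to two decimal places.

Unweighted sum = 7 + 4 + 1 + 7 + 5 + 2 + 0 + 6 + 2 = 34
Unweighted mean = 34 / 9 = 3.7777778
Weighted sum = 7×2433 + 4×327 + 1×1393 + 7×2589 + 5×2228 + 2×1083 + 0×309 + 6×1925 + 2×1314
  = 17031 + 1308 + 1393 + 18123 + 11140 + 2166 + 0 + 11550 + 2628 = 65339
Sum of weights = 2433 + 327 + 1393 + 2589 + 2228 + 1083 + 309 + 1925 + 1314 = 13601
Weighted mean = 65339 / 13601 = 4.803985
Difference (weighted minus unweighted) = 1.0262072

1.03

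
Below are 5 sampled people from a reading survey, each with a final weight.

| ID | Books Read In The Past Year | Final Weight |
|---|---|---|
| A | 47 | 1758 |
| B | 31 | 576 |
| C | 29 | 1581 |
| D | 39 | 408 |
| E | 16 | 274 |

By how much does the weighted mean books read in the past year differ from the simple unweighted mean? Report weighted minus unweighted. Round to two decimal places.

Unweighted sum = 47 + 31 + 29 + 39 + 16 = 162
Unweighted mean = 162 / 5 = 32.4
Weighted sum = 47×1758 + 31×576 + 29×1581 + 39×408 + 16×274
  = 82626 + 17856 + 45849 + 15912 + 4384 = 166627
Sum of weights = 1758 + 576 + 1581 + 408 + 274 = 4597
Weighted mean = 166627 / 4597 = 36.2469
Difference (weighted minus unweighted) = 3.8469002

3.85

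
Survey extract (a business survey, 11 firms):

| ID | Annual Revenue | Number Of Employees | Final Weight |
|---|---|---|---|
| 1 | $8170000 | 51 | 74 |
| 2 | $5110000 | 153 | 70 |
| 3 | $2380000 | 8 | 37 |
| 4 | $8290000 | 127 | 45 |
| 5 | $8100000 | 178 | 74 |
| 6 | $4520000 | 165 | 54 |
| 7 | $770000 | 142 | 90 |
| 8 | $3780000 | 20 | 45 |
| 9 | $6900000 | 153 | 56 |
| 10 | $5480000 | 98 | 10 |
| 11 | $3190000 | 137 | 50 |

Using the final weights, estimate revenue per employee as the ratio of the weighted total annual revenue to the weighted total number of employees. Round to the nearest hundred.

Σ wᵢ·y = 8170000×74 + 5110000×70 + 2380000×37 + 8290000×45 + 8100000×74 + 4520000×54 + 770000×90 + 3780000×45 + 6900000×56 + 5480000×10 + 3190000×50
  = 604580000 + 357700000 + 88060000 + 373050000 + 599400000 + 244080000 + 69300000 + 170100000 + 386400000 + 54800000 + 159500000 = 3106970000
Σ wᵢ·x = 51×74 + 153×70 + 8×37 + 127×45 + 178×74 + 165×54 + 142×90 + 20×45 + 153×56 + 98×10 + 137×50
  = 3774 + 10710 + 296 + 5715 + 13172 + 8910 + 12780 + 900 + 8568 + 980 + 6850 = 72655
Ratio = 3106970000 / 72655 = 42763.334

42800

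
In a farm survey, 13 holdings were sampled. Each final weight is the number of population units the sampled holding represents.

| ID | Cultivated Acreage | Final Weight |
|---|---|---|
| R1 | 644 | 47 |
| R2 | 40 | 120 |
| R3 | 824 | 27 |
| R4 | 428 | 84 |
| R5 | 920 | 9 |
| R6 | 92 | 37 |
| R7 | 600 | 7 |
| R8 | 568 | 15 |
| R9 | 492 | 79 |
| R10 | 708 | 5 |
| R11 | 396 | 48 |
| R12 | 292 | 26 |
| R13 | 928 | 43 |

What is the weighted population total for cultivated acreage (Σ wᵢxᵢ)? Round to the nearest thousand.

Weighted total = 226584

227000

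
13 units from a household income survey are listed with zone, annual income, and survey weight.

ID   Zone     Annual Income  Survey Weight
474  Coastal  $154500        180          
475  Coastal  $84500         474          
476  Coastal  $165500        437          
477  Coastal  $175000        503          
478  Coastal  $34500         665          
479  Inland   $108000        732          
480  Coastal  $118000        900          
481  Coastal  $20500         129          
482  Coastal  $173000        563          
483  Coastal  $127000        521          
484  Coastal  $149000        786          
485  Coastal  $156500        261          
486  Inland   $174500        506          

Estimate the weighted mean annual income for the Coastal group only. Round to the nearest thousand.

Coastal rows: 474, 475, 476, 477, 478, 480, 481, 482, 483, 484, 485
Weighted sum = 681525000
Sum of weights = 180 + 474 + 437 + 503 + 665 + 900 + 129 + 563 + 521 + 786 + 261 = 5419
Weighted mean = 681525000 / 5419 = 125765.82

126000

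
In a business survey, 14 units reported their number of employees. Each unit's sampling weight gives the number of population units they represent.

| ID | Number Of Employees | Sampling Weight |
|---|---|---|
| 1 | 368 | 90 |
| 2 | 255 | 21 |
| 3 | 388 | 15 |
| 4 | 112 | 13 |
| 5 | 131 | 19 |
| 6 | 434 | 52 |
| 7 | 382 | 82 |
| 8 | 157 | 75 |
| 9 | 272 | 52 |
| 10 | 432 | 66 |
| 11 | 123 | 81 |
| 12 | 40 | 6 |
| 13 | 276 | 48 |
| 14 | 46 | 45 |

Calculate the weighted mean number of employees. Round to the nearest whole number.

Weighted sum = 182084
Sum of weights = 665
Weighted mean = 182084 / 665 = 273.81053

274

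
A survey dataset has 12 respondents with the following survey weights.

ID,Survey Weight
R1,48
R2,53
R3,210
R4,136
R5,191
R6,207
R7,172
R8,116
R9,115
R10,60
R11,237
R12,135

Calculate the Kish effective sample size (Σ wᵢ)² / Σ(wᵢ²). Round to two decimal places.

10.03

Σ wᵢ = 1680
Σ wᵢ² = 281298
n_eff = 1680² / 281298 = 2822400 / 281298 = 10.033488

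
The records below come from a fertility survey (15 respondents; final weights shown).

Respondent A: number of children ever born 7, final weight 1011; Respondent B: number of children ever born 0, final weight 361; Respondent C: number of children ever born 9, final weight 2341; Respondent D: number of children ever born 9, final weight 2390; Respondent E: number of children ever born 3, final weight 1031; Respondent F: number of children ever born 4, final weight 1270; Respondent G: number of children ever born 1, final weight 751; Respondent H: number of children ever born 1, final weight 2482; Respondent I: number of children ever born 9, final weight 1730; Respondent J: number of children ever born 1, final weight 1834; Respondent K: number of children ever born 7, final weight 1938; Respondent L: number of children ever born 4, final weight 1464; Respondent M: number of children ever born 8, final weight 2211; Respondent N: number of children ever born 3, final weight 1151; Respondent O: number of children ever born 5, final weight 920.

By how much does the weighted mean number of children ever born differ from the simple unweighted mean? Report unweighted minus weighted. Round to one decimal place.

Unweighted sum = 71
Unweighted mean = 71 / 15 = 4.7333333
Weighted sum = 123629
Sum of weights = 22885
Weighted mean = 123629 / 22885 = 5.4021848
Difference (unweighted minus weighted) = -0.6688515

-0.7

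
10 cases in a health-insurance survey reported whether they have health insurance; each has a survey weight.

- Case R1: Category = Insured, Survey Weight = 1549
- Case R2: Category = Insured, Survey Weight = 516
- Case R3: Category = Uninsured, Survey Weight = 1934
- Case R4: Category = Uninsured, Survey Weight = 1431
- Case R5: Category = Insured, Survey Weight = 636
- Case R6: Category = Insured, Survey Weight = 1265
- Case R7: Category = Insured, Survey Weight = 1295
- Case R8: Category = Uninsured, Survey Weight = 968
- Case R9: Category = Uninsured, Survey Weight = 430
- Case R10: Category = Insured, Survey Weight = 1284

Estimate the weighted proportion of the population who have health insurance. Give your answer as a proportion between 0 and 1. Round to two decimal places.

0.58

Sum of weights for 'Insured' = 1549 + 516 + 636 + 1265 + 1295 + 1284 = 6545
Total weight = 1549 + 516 + 1934 + 1431 + 636 + 1265 + 1295 + 968 + 430 + 1284 = 11308
Weighted proportion = 6545 / 11308 = 0.57879377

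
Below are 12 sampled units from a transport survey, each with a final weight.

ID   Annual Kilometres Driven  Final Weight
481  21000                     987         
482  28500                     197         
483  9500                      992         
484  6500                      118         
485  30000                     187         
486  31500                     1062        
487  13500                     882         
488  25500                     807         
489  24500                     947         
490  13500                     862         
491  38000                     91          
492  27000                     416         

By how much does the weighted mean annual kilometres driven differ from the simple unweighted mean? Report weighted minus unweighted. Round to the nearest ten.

Unweighted sum = 21000 + 28500 + 9500 + 6500 + 30000 + 31500 + 13500 + 25500 + 24500 + 13500 + 38000 + 27000 = 269000
Unweighted mean = 269000 / 12 = 22416.667
Weighted sum = 21000×987 + 28500×197 + 9500×992 + 6500×118 + 30000×187 + 31500×1062 + 13500×882 + 25500×807 + 24500×947 + 13500×862 + 38000×91 + 27000×416
  = 20727000 + 5614500 + 9424000 + 767000 + 5610000 + 33453000 + 11907000 + 20578500 + 23201500 + 11637000 + 3458000 + 11232000 = 157609500
Sum of weights = 987 + 197 + 992 + 118 + 187 + 1062 + 882 + 807 + 947 + 862 + 91 + 416 = 7548
Weighted mean = 157609500 / 7548 = 20880.962
Difference (weighted minus unweighted) = -1535.7048

-1540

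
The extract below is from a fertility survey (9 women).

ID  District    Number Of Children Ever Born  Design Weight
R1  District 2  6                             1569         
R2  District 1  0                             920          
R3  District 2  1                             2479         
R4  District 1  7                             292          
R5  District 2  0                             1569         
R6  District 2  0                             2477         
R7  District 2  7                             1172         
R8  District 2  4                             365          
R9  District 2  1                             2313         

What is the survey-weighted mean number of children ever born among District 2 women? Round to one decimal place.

2.0

District 2 rows: R1, R3, R5, R6, R7, R8, R9
Weighted sum = 6×1569 + 1×2479 + 0×1569 + 0×2477 + 7×1172 + 4×365 + 1×2313
  = 9414 + 2479 + 0 + 0 + 8204 + 1460 + 2313 = 23870
Sum of weights = 1569 + 2479 + 1569 + 2477 + 1172 + 365 + 2313 = 11944
Weighted mean = 23870 / 11944 = 1.998493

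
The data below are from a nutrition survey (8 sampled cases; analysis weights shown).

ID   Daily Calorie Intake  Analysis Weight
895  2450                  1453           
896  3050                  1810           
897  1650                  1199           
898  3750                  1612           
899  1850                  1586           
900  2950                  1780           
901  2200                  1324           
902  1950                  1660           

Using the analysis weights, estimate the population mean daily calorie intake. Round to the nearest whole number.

2530

Weighted sum = 2450×1453 + 3050×1810 + 1650×1199 + 3750×1612 + 1850×1586 + 2950×1780 + 2200×1324 + 1950×1660
  = 31438600
Sum of weights = 1453 + 1810 + 1199 + 1612 + 1586 + 1780 + 1324 + 1660 = 12424
Weighted mean = 31438600 / 12424 = 2530.4733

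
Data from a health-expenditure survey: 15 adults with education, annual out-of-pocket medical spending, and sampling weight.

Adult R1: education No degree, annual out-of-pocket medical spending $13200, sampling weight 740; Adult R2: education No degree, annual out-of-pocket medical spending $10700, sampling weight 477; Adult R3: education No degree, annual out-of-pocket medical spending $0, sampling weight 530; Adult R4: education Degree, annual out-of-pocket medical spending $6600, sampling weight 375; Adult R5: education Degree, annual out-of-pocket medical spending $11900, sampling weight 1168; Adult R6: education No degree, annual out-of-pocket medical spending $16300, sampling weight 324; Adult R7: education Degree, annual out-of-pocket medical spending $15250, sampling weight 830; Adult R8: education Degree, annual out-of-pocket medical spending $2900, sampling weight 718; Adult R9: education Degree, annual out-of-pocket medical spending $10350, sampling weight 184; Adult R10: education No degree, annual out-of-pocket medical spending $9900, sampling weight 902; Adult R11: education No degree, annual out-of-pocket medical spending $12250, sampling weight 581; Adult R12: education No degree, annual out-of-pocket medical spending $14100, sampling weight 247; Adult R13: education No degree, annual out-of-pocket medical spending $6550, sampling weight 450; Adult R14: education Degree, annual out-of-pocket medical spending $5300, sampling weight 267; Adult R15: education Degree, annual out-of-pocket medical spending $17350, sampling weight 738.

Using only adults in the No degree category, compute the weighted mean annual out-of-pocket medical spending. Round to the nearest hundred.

No degree rows: R1, R2, R3, R6, R10, R11, R12, R13
Weighted sum = 13200×740 + 10700×477 + 0×530 + 16300×324 + 9900×902 + 12250×581 + 14100×247 + 6550×450
  = 9768000 + 5103900 + 0 + 5281200 + 8929800 + 7117250 + 3482700 + 2947500 = 42630350
Sum of weights = 740 + 477 + 530 + 324 + 902 + 581 + 247 + 450 = 4251
Weighted mean = 42630350 / 4251 = 10028.311

10000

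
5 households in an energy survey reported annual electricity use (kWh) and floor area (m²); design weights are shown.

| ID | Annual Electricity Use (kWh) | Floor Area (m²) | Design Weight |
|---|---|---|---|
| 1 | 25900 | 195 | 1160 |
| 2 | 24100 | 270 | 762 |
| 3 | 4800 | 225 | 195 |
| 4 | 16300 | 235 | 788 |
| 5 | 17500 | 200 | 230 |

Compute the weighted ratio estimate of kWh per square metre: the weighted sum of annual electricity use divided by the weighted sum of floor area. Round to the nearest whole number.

94

Σ wᵢ·y = 25900×1160 + 24100×762 + 4800×195 + 16300×788 + 17500×230
  = 66213600
Σ wᵢ·x = 195×1160 + 270×762 + 225×195 + 235×788 + 200×230
  = 706995
Ratio = 66213600 / 706995 = 93.654976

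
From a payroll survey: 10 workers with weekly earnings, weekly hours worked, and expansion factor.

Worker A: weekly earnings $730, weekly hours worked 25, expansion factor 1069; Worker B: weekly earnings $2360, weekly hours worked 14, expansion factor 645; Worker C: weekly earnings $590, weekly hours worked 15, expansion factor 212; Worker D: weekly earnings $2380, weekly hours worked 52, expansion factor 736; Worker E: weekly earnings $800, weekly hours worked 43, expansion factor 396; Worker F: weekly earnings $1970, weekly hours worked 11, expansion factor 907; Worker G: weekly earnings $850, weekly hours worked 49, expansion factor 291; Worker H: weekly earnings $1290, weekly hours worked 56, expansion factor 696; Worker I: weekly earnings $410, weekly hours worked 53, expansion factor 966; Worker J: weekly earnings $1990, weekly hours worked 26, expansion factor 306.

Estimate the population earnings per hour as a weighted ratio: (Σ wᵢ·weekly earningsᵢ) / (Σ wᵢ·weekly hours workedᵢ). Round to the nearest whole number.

39

Σ wᵢ·y = 730×1069 + 2360×645 + 590×212 + 2380×736 + 800×396 + 1970×907 + 850×291 + 1290×696 + 410×966 + 1990×306
  = 780370 + 1522200 + 125080 + 1751680 + 316800 + 1786790 + 247350 + 897840 + 396060 + 608940 = 8433110
Σ wᵢ·x = 25×1069 + 14×645 + 15×212 + 52×736 + 43×396 + 11×907 + 49×291 + 56×696 + 53×966 + 26×306
  = 26725 + 9030 + 3180 + 38272 + 17028 + 9977 + 14259 + 38976 + 51198 + 7956 = 216601
Ratio = 8433110 / 216601 = 38.933846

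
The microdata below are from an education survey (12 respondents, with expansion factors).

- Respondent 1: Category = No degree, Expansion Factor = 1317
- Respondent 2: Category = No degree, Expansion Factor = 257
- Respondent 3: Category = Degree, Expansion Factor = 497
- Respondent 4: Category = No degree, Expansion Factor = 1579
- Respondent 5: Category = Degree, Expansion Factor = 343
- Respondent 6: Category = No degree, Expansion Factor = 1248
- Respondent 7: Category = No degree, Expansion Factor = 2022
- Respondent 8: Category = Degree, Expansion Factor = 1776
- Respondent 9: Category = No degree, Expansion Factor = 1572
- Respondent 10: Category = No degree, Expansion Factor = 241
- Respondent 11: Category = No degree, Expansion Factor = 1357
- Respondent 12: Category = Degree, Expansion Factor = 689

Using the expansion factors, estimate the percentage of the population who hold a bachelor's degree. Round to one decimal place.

25.6

Sum of weights for 'Degree' = 497 + 343 + 1776 + 689 = 3305
Total weight = 12898
Weighted proportion = 3305 / 12898 = 0.25624128 → 25.624128%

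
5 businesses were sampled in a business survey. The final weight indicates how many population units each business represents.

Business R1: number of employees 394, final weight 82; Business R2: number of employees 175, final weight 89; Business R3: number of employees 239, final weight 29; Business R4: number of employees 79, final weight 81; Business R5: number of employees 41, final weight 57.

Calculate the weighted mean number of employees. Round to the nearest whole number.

Weighted sum = 394×82 + 175×89 + 239×29 + 79×81 + 41×57
  = 32308 + 15575 + 6931 + 6399 + 2337 = 63550
Sum of weights = 82 + 89 + 29 + 81 + 57 = 338
Weighted mean = 63550 / 338 = 188.01775

188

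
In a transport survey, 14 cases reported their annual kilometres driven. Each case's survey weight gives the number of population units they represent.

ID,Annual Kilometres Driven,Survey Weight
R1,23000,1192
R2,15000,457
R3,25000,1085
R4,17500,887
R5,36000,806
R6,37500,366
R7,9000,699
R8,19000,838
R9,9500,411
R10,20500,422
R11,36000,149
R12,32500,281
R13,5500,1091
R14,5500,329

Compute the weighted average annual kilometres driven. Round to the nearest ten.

19610

Weighted sum = 176734500
Sum of weights = 9013
Weighted mean = 176734500 / 9013 = 19608.843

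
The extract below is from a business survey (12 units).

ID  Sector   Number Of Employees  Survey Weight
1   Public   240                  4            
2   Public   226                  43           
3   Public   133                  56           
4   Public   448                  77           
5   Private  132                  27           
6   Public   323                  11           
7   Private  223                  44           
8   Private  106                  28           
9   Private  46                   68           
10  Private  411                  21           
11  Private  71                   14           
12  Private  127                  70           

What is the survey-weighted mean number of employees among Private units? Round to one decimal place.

139.7

Private rows: 5, 7, 8, 9, 10, 11, 12
Weighted sum = 132×27 + 223×44 + 106×28 + 46×68 + 411×21 + 71×14 + 127×70
  = 37987
Sum of weights = 272
Weighted mean = 37987 / 272 = 139.65809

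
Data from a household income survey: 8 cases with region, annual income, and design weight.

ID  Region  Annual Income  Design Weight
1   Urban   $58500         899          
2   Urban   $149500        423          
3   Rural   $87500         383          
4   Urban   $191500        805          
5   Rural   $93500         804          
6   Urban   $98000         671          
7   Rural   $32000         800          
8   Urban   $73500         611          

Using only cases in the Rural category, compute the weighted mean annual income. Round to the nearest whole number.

67583

Rural rows: 3, 5, 7
Weighted sum = 87500×383 + 93500×804 + 32000×800
  = 33512500 + 75174000 + 25600000 = 134286500
Sum of weights = 383 + 804 + 800 = 1987
Weighted mean = 134286500 / 1987 = 67582.536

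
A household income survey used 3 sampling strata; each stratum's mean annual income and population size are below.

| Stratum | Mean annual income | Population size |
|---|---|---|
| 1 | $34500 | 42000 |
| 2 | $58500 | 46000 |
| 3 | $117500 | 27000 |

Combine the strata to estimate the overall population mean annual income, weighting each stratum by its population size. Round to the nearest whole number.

63587

Σ Nₕ·x̄ₕ = 34500×42000 + 58500×46000 + 117500×27000
  = 1449000000 + 2691000000 + 3172500000 = 7312500000
Σ Nₕ = 42000 + 46000 + 27000 = 115000
Overall mean = 7312500000 / 115000 = 63586.957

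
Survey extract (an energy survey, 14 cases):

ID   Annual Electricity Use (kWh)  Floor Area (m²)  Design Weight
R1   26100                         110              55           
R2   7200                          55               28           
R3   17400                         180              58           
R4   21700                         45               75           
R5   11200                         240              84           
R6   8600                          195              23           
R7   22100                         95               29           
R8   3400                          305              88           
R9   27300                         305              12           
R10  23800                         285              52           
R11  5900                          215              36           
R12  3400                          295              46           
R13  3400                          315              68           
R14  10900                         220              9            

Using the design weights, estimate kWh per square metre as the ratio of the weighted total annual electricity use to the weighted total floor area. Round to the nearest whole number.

Σ wᵢ·y = 8615800
Σ wᵢ·x = 138835
Ratio = 8615800 / 138835 = 62.057838

62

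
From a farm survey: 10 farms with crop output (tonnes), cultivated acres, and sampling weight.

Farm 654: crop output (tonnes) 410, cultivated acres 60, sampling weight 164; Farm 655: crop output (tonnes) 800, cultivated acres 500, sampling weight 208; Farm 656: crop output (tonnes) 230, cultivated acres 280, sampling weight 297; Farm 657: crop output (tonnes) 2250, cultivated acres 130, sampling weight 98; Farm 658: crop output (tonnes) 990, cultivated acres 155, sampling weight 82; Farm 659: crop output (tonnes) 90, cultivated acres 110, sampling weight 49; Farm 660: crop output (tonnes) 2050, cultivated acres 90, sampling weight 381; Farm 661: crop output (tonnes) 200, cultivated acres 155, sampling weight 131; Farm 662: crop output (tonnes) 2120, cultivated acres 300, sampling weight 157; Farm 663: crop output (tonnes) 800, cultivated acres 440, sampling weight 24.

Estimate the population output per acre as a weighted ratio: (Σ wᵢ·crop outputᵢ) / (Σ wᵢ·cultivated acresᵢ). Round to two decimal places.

Σ wᵢ·y = 410×164 + 800×208 + 230×297 + 2250×98 + 990×82 + 90×49 + 2050×381 + 200×131 + 2120×157 + 800×24
  = 1767330
Σ wᵢ·x = 60×164 + 500×208 + 280×297 + 130×98 + 155×82 + 110×49 + 90×381 + 155×131 + 300×157 + 440×24
  = 9840 + 104000 + 83160 + 12740 + 12710 + 5390 + 34290 + 20305 + 47100 + 10560 = 340095
Ratio = 1767330 / 340095 = 5.1965774

5.20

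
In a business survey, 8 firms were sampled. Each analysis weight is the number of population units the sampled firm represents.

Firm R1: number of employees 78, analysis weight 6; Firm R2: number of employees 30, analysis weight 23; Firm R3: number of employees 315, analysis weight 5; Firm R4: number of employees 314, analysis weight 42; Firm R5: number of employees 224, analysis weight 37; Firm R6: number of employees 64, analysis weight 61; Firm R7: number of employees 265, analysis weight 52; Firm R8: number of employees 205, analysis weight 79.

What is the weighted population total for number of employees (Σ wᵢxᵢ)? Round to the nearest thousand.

58000

Weighted total = 78×6 + 30×23 + 315×5 + 314×42 + 224×37 + 64×61 + 265×52 + 205×79
  = 468 + 690 + 1575 + 13188 + 8288 + 3904 + 13780 + 16195 = 58088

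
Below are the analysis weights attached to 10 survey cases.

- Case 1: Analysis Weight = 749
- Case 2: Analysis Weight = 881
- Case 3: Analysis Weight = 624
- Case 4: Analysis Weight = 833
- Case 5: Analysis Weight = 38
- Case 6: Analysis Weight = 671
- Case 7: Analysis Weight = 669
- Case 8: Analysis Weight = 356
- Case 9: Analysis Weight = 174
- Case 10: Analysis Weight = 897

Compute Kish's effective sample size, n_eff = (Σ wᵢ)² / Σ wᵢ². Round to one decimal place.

8.1

Σ wᵢ = 749 + 881 + 624 + 833 + 38 + 671 + 669 + 356 + 174 + 897 = 5892
Σ wᵢ² = 561001 + 776161 + 389376 + 693889 + 1444 + 450241 + 447561 + 126736 + 30276 + 804609 = 4281294
n_eff = 5892² / 4281294 = 34715664 / 4281294 = 8.1086849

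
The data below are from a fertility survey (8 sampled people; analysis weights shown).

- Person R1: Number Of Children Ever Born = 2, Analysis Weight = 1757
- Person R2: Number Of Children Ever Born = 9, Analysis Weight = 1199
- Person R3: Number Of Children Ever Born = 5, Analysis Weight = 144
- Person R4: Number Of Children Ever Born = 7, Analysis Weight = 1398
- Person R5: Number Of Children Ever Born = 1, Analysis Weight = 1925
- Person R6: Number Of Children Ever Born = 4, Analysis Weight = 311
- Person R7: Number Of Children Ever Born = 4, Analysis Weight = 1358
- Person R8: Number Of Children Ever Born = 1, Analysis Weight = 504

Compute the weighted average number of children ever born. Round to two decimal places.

3.95

Weighted sum = 2×1757 + 9×1199 + 5×144 + 7×1398 + 1×1925 + 4×311 + 4×1358 + 1×504
  = 3514 + 10791 + 720 + 9786 + 1925 + 1244 + 5432 + 504 = 33916
Sum of weights = 1757 + 1199 + 144 + 1398 + 1925 + 311 + 1358 + 504 = 8596
Weighted mean = 33916 / 8596 = 3.9455561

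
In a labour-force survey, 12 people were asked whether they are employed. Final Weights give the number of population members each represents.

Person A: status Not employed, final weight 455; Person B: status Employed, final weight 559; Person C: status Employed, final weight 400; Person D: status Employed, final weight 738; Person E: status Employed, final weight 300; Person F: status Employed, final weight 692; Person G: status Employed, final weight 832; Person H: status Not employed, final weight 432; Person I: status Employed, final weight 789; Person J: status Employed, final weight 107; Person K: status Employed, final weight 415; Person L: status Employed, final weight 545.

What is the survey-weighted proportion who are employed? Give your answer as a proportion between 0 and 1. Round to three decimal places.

Sum of weights for 'Employed' = 559 + 400 + 738 + 300 + 692 + 832 + 789 + 107 + 415 + 545 = 5377
Total weight = 455 + 559 + 400 + 738 + 300 + 692 + 832 + 432 + 789 + 107 + 415 + 545 = 6264
Weighted proportion = 5377 / 6264 = 0.85839719

0.858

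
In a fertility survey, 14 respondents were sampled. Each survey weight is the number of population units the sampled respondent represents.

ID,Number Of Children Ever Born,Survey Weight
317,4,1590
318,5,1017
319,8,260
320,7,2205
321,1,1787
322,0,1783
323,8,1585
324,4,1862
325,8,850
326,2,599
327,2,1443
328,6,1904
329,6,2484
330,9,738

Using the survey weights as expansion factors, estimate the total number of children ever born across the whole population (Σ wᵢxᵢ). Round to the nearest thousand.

Weighted total = 94729

95000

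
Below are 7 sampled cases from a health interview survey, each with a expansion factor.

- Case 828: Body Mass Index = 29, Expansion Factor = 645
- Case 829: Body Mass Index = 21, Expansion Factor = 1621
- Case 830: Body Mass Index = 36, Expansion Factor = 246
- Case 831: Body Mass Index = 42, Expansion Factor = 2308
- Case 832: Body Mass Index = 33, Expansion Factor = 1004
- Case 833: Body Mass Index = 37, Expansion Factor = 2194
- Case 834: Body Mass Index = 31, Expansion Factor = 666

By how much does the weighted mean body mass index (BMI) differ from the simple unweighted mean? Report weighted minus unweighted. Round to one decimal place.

1.1

Unweighted sum = 29 + 21 + 36 + 42 + 33 + 37 + 31 = 229
Unweighted mean = 229 / 7 = 32.714286
Weighted sum = 29×645 + 21×1621 + 36×246 + 42×2308 + 33×1004 + 37×2194 + 31×666
  = 293494
Sum of weights = 645 + 1621 + 246 + 2308 + 1004 + 2194 + 666 = 8684
Weighted mean = 293494 / 8684 = 33.797098
Difference (weighted minus unweighted) = 1.0828124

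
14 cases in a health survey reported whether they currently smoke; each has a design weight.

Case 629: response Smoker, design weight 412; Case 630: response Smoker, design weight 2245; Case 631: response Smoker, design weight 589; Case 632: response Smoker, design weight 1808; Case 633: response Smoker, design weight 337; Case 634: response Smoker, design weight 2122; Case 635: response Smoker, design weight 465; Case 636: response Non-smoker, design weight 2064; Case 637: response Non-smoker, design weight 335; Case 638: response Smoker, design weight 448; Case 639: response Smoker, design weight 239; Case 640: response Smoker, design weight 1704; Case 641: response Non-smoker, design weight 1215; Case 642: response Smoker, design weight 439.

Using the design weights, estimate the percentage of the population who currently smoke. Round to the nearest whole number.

Sum of weights for 'Smoker' = 412 + 2245 + 589 + 1808 + 337 + 2122 + 465 + 448 + 239 + 1704 + 439 = 10808
Total weight = 14422
Weighted proportion = 10808 / 14422 = 0.74941062 → 74.941062%

75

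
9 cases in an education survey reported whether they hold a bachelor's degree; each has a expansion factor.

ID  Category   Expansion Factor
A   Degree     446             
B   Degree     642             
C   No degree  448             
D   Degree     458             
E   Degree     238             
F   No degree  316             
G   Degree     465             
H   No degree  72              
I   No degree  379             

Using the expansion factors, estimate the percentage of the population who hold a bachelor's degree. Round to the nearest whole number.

Sum of weights for 'Degree' = 446 + 642 + 458 + 238 + 465 = 2249
Total weight = 446 + 642 + 448 + 458 + 238 + 316 + 465 + 72 + 379 = 3464
Weighted proportion = 2249 / 3464 = 0.64924942 → 64.924942%

65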